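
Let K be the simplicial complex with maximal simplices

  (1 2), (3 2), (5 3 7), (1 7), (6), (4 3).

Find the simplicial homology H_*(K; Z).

H_0 = Z^2,  H_1 = Z,  H_2 = 0.

Take the total order 1 < 2 < 3 < 4 < 5 < 6 < 7 on the vertex set. Then K (dimension 2) consists of the simplices:

  0-simplices (7): [1], [2], [3], [4], [5], [6], [7]
  1-simplices (7): [1,2], [1,7], [2,3], [3,4], [3,5], [3,7], [5,7]
  2-simplices (1): [3,5,7]

giving chain groups C_0 ≅ Z^7, C_1 ≅ Z^7, C_2 ≅ Z^1.

Boundary ∂_1: C_1 → C_0 is given by ∂[p,q] = [q] − [p]. For instance
  ∂[1,2] = [2] − [1].
The 7×7 boundary matrix has rank 5 and Smith normal form diag(1,1,1,1,1).

Boundary ∂_2: C_2 → C_1 acts by ∂[p,q,r] = [q,r] − [p,r] + [p,q]. For instance
  ∂[3,5,7] = [5,7] − [3,7] + [3,5].
This gives a 7×1 integer matrix of rank 1; reducing to Smith normal form yields diagonal entries (1).

Reading off H_k = ker ∂_k / im ∂_{k+1}:

  H_0: rank C_0 − rank ∂_1 = 7 − 5 = 2, and the invariant factors of ∂_1 are all 1, so H_0 = Z^2.
  H_1: rank ker ∂_1 − rank ∂_2 = (7 − 5) − 1 = 1, and the invariant factors of ∂_2 are all 1, so H_1 = Z.
  H_2: rank ker ∂_2 − rank ∂_3 = (1 − 1) − 0 = 0, and there is no ∂_3, so H_2 = 0.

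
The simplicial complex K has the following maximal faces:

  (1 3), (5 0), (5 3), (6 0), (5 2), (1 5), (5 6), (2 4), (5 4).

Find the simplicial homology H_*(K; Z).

K has 7 vertices, 9 edges.
rank ∂_0 = 0, rank ∂_1 = 6 ⇒ b_0 = 7 − 0 − 6 = 1; all invariant factors of ∂_1 are 1 so no torsion. So H_0 ≅ Z.
rank ∂_1 = 6, rank ∂_2 = 0 ⇒ b_1 = 9 − 6 − 0 = 3. So H_1 ≅ Z^3.

H_0 = Z,  H_1 = Z^3.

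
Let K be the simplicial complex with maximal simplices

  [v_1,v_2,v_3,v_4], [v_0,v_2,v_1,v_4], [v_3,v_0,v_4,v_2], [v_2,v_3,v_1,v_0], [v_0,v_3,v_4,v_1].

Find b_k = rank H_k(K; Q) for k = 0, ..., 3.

We work with the vertex ordering v_0 < v_1 < v_2 < v_3 < v_4. The simplices of K, each written with vertices in increasing order, are:

  0-simplices (5): [v_0], [v_1], [v_2], [v_3], [v_4]
  1-simplices (10): [v_0,v_1], [v_0,v_2], [v_0,v_3], [v_0,v_4], [v_1,v_2], [v_1,v_3], [v_1,v_4], [v_2,v_3], [v_2,v_4], [v_3,v_4]
  2-simplices (10): [v_0,v_1,v_2], [v_0,v_1,v_3], [v_0,v_1,v_4], [v_0,v_2,v_3], [v_0,v_2,v_4], [v_0,v_3,v_4], [v_1,v_2,v_3], [v_1,v_2,v_4], [v_1,v_3,v_4], [v_2,v_3,v_4]
  3-simplices (5): [v_0,v_1,v_2,v_3], [v_0,v_1,v_2,v_4], [v_0,v_1,v_3,v_4], [v_0,v_2,v_3,v_4], [v_1,v_2,v_3,v_4]

Hence C_0 ≅ Z^5, C_1 ≅ Z^10, C_2 ≅ Z^10, C_3 ≅ Z^5.

∂_1: C_1 → C_0 maps an edge to its endpoints' difference, ∂[p,q] = q − p.
As a 5×10 matrix over Z this has rank 4, with invariant factors (1,1,1,1).

The boundary map ∂_2: C_2 → C_1 sends each 2-simplex [p,q,r] to [q,r] − [p,r] + [p,q]. For instance
  ∂[v_0,v_2,v_4] = [v_2,v_4] − [v_0,v_4] + [v_0,v_2],
  ∂[v_1,v_2,v_4] = [v_2,v_4] − [v_1,v_4] + [v_1,v_2].
This gives a 10×10 integer matrix of rank 6; reducing to Smith normal form yields diagonal entries (1,1,1,1,1,1).

The boundary map ∂_3: C_3 → C_2 sends each 3-simplex σ to the alternating sum Σ_i (−1)^i (σ with its i-th vertex removed). For instance
  ∂[v_0,v_1,v_2,v_3] = [v_1,v_2,v_3] − [v_0,v_2,v_3] + [v_0,v_1,v_3] − [v_0,v_1,v_2],
  ∂[v_0,v_1,v_2,v_4] = [v_1,v_2,v_4] − [v_0,v_2,v_4] + [v_0,v_1,v_4] − [v_0,v_1,v_2].
As a 10×5 matrix over Z this has rank 4, with invariant factors (1,1,1,1).

Now H_k = ker ∂_k / im ∂_{k+1}, so:

  H_0: rank C_0 − rank ∂_1 = 5 − 4 = 1, and the invariant factors of ∂_1 are all 1, so H_0 = Z.
  H_1: rank ker ∂_1 − rank ∂_2 = (10 − 4) − 6 = 0, and the invariant factors of ∂_2 are all 1, so H_1 = 0.
  H_2: rank ker ∂_2 − rank ∂_3 = (10 − 6) − 4 = 0, and the invariant factors of ∂_3 are all 1, so H_2 = 0.
  H_3: rank ker ∂_3 − rank ∂_4 = (5 − 4) − 0 = 1, and there is no ∂_4, so H_3 = Z.

Hence the Betti numbers are b_0 = 1, b_1 = 0, b_2 = 0, b_3 = 1.

b_0 = 1, b_1 = 0, b_2 = 0, b_3 = 1.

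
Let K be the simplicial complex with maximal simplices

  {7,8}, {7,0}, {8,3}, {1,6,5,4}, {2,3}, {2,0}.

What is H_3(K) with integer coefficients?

H_3 = 0.

We work with the vertex ordering 0 < 1 < 2 < 3 < 4 < 5 < 6 < 7 < 8. The simplices of K, each written with vertices in increasing order, are:

  0-simplices (9): [0], [1], [2], [3], [4], [5], [6], [7], [8]
  1-simplices (11): [0,2], [0,7], [1,4], [1,5], [1,6], [2,3], [3,8], [4,5], [4,6], [5,6], [7,8]
  2-simplices (4): [1,4,5], [1,4,6], [1,5,6], [4,5,6]
  3-simplices (1): [1,4,5,6]

giving chain groups C_0 ≅ Z^9, C_1 ≅ Z^11, C_2 ≅ Z^4, C_3 ≅ Z^1.

The boundary map ∂_1: C_1 → C_0 maps an edge to its endpoints' difference, ∂[p,q] = q − p.
The resulting 9×11 matrix has rank 7, and its Smith normal form has invariant factors (1,1,1,1,1,1,1).

Boundary ∂_2: C_2 → C_1 acts by ∂[p,q,r] = [q,r] − [p,r] + [p,q]. For instance
  ∂[1,4,5] = [4,5] − [1,5] + [1,4],
  ∂[1,4,6] = [4,6] − [1,6] + [1,4].
The 11×4 boundary matrix has rank 3 and Smith normal form diag(1,1,1).

Boundary ∂_3: C_3 → C_2 sends each 3-simplex σ to the alternating sum Σ_i (−1)^i (σ with its i-th vertex removed). For instance
  ∂[1,4,5,6] = [4,5,6] − [1,5,6] + [1,4,6] − [1,4,5].
As a 4×1 matrix over Z this has rank 1, with invariant factors (1).

Reading off H_k = ker ∂_k / im ∂_{k+1}:

  H_3: rank ker ∂_3 − rank ∂_4 = (1 − 1) − 0 = 0, and there is no ∂_4, so H_3 = 0.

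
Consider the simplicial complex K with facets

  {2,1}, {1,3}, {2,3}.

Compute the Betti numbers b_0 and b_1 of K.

b_0 = 1, b_1 = 1.

Order the vertices as 1 < 2 < 3. Listing each simplex with vertices in this order, K has dimension 1 with simplices:

  0-simplices (3): [1], [2], [3]
  1-simplices (3): [1,2], [1,3], [2,3]

Hence C_0 ≅ Z^3, C_1 ≅ Z^3.

Boundary ∂_1: C_1 → C_0 is given by ∂[p,q] = [q] − [p]. For instance
  ∂[1,3] = [3] − [1].
This gives a 3×3 integer matrix of rank 2; reducing to Smith normal form yields diagonal entries (1,1).

Now H_k = ker ∂_k / im ∂_{k+1}, so:

  H_0: rank C_0 − rank ∂_1 = 3 − 2 = 1, and the invariant factors of ∂_1 are all 1, so H_0 = Z.
  H_1: rank ker ∂_1 − rank ∂_2 = (3 − 2) − 0 = 1, and there is no ∂_2, so H_1 = Z.

Hence the Betti numbers are b_0 = 1, b_1 = 1.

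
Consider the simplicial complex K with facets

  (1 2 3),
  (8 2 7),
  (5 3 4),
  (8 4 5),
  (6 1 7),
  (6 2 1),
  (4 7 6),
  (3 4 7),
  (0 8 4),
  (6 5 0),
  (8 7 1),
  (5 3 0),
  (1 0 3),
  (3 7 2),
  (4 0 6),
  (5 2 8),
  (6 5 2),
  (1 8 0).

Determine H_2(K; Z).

We work with the vertex ordering 0 < 1 < 2 < 3 < 4 < 5 < 6 < 7 < 8. The simplices of K, each written with vertices in increasing order, are:

  0-simplices (9): [0], [1], [2], [3], [4], [5], [6], [7], [8]
  1-simplices (27): (27 of them)
  2-simplices (18): [0,1,3], [0,1,8], [0,3,5], [0,4,6], [0,4,8], [0,5,6], [1,2,3], [1,2,6], [1,6,7], [1,7,8], [2,3,7], [2,5,6], [2,5,8], [2,7,8], [3,4,5], [3,4,7], [4,5,8], [4,6,7]

Hence C_0 ≅ Z^9, C_1 ≅ Z^27, C_2 ≅ Z^18.

The boundary map ∂_1: C_1 → C_0 is given by ∂[p,q] = [q] − [p]. For instance
  ∂[2,7] = [7] − [2].
The resulting 9×27 matrix has rank 8, and its Smith normal form has invariant factors (1,1,1,1,1,1,1,1).

Boundary ∂_2: C_2 → C_1 sends each 2-simplex [p,q,r] to [q,r] − [p,r] + [p,q]. For instance
  ∂[0,5,6] = [5,6] − [0,6] + [0,5],
  ∂[0,4,8] = [4,8] − [0,8] + [0,4].
As a 27×18 matrix over Z this has rank 18, with invariant factors (1,1,1,1,1,1,1,1,1,1,1,1,1,1,1,1,1,2).

Reading off H_k = ker ∂_k / im ∂_{k+1}:

  H_2: rank ker ∂_2 − rank ∂_3 = (18 − 18) − 0 = 0, and there is no ∂_3, so H_2 = 0.

H_2 = 0.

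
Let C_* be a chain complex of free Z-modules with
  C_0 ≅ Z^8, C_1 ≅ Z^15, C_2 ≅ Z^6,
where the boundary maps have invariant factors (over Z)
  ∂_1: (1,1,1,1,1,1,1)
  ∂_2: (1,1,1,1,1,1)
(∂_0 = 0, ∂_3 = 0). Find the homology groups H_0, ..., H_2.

H_0: b_0 = 8 − 0 − 7 = 1; torsion from ∂_1 factors > 1: none. So H_0 = Z.
H_1: b_1 = 15 − 7 − 6 = 2; torsion from ∂_2 factors > 1: none. So H_1 = Z^2.
H_2: b_2 = 6 − 6 − 0 = 0; torsion from ∂_3 factors > 1: none. So H_2 = 0.

H_0 = Z,  H_1 = Z^2,  H_2 = 0.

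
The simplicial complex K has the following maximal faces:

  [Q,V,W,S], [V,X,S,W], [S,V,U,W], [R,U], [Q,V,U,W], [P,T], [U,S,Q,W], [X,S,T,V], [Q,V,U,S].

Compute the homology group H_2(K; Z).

H_2 = 0.

We work with the vertex ordering P < Q < R < S < T < U < V < W < X. The simplices of K, each written with vertices in increasing order, are:

  0-simplices (9): P, Q, R, S, T, U, V, W, X
  1-simplices (18): PT, QS, QU, QV, QW, RU, ST, SU, SV, SW, SX, TV, TX, UV, UW, VW, VX, WX
  2-simplices (16): QSU, QSV, QSW, QUV, QUW, QVW, STV, STX, SUV, SUW, SVW, SVX, SWX, TVX, UVW, VWX
  3-simplices (7): QSUV, QSUW, QSVW, QUVW, STVX, SUVW, SVWX

Hence C_0 ≅ Z^9, C_1 ≅ Z^18, C_2 ≅ Z^16, C_3 ≅ Z^7.

∂_1: C_1 → C_0 is given by ∂[p,q] = [q] − [p]. For instance
  ∂TV = V − T.
The 9×18 boundary matrix has rank 8 and Smith normal form diag(1,1,1,1,1,1,1,1).

∂_2: C_2 → C_1 maps a triangle to the signed sum of its edges. For instance
  ∂SVX = VX − SX + SV,
  ∂QUW = UW − QW + QU.
The resulting 18×16 matrix has rank 10, and its Smith normal form has invariant factors (1,1,1,1,1,1,1,1,1,1).

Boundary ∂_3: C_3 → C_2 sends each 3-simplex σ to the alternating sum Σ_i (−1)^i (σ with its i-th vertex removed). For instance
  ∂STVX = TVX − SVX + STX − STV,
  ∂QSUV = SUV − QUV + QSV − QSU.
The 16×7 boundary matrix has rank 6 and Smith normal form diag(1,1,1,1,1,1).

Now H_k = ker ∂_k / im ∂_{k+1}, so:

  H_2: rank ker ∂_2 − rank ∂_3 = (16 − 10) − 6 = 0, and the invariant factors of ∂_3 are all 1, so H_2 ≅ 0.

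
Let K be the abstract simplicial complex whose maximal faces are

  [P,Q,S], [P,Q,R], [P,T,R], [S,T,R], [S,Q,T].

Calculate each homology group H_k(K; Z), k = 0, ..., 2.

Take the total order P < Q < R < S < T on the vertex set. Then K (dimension 2) consists of the simplices:

  0-simplices (5): P, Q, R, S, T
  1-simplices (10): PQ, PR, PS, PT, QR, QS, QT, RS, RT, ST
  2-simplices (5): PQR, PQS, PRT, QST, RST

giving chain groups C_0 ≅ Z^5, C_1 ≅ Z^10, C_2 ≅ Z^5.

The boundary map ∂_1: C_1 → C_0 is given by ∂[p,q] = [q] − [p]. For instance
  ∂PT = T − P.
The 5×10 boundary matrix has rank 4 and Smith normal form diag(1,1,1,1).

The boundary map ∂_2: C_2 → C_1 maps a triangle to the signed sum of its edges. For instance
  ∂QST = ST − QT + QS,
  ∂PQR = QR − PR + PQ.
The 10×5 boundary matrix has rank 5 and Smith normal form diag(1,1,1,1,1).

Now H_k = ker ∂_k / im ∂_{k+1}, so:

  H_0: rank C_0 − rank ∂_1 = 5 − 4 = 1, and the invariant factors of ∂_1 are all 1, so H_0 = Z.
  H_1: rank ker ∂_1 − rank ∂_2 = (10 − 4) − 5 = 1, and the invariant factors of ∂_2 are all 1, so H_1 = Z.
  H_2: rank ker ∂_2 − rank ∂_3 = (5 − 5) − 0 = 0, and there is no ∂_3, so H_2 = 0.

H_0 ≅ Z,  H_1 ≅ Z,  H_2 = 0.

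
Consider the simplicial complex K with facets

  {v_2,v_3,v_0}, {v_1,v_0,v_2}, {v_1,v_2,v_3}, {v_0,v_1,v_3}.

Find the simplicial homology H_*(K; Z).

H_0 = Z,  H_1 = 0,  H_2 = Z.

Fix the vertex order v_0 < v_1 < v_2 < v_3 and write every simplex with vertices in increasing order. Then dim K = 2 and the simplices of K are:

  0-simplices (4): [v_0], [v_1], [v_2], [v_3]
  1-simplices (6): [v_0,v_1], [v_0,v_2], [v_0,v_3], [v_1,v_2], [v_1,v_3], [v_2,v_3]
  2-simplices (4): [v_0,v_1,v_2], [v_0,v_1,v_3], [v_0,v_2,v_3], [v_1,v_2,v_3]

giving chain groups C_0 ≅ Z^4, C_1 ≅ Z^6, C_2 ≅ Z^4.

Boundary ∂_1: C_1 → C_0 maps an edge to its endpoints' difference, ∂[p,q] = q − p.
The 4×6 boundary matrix has rank 3 and Smith normal form diag(1,1,1).

∂_2: C_2 → C_1 acts by ∂[p,q,r] = [q,r] − [p,r] + [p,q]. For instance
  ∂[v_1,v_2,v_3] = [v_2,v_3] − [v_1,v_3] + [v_1,v_2],
  ∂[v_0,v_1,v_2] = [v_1,v_2] − [v_0,v_2] + [v_0,v_1].
This gives a 6×4 integer matrix of rank 3; reducing to Smith normal form yields diagonal entries (1,1,1).

Reading off H_k = ker ∂_k / im ∂_{k+1}:

  H_0: rank C_0 − rank ∂_1 = 4 − 3 = 1, and the invariant factors of ∂_1 are all 1, so H_0 = Z.
  H_1: rank ker ∂_1 − rank ∂_2 = (6 − 3) − 3 = 0, and the invariant factors of ∂_2 are all 1, so H_1 = 0.
  H_2: rank ker ∂_2 − rank ∂_3 = (4 − 3) − 0 = 1, and there is no ∂_3, so H_2 = Z.

(K is a triangulation of the 2-sphere S^2.)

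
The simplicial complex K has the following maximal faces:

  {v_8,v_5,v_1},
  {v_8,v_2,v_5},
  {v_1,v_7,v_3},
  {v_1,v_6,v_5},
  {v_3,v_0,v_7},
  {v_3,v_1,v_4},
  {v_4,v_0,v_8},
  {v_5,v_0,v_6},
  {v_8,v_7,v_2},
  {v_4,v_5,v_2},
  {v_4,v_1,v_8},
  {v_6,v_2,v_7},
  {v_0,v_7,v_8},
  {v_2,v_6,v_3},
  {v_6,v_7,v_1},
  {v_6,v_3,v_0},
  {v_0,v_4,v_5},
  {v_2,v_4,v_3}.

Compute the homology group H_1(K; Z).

H_1 ≅ Z ⊕ Z/2Z.

We work with the vertex ordering v_0 < v_1 < v_2 < v_3 < v_4 < v_5 < v_6 < v_7 < v_8. The simplices of K, each written with vertices in increasing order, are:

  0-simplices (9): [v_0], [v_1], [v_2], [v_3], [v_4], [v_5], [v_6], [v_7], [v_8]
  1-simplices (27): (27 of them)
  2-simplices (18): (18 of them)

giving chain groups C_0 ≅ Z^9, C_1 ≅ Z^27, C_2 ≅ Z^18.

∂_1: C_1 → C_0 maps an edge to its endpoints' difference, ∂[p,q] = q − p. For instance
  ∂[v_3,v_4] = [v_4] − [v_3].
This gives a 9×27 integer matrix of rank 8; reducing to Smith normal form yields diagonal entries (1,1,1,1,1,1,1,1).

∂_2: C_2 → C_1 acts by ∂[p,q,r] = [q,r] − [p,r] + [p,q]. For instance
  ∂[v_0,v_4,v_8] = [v_4,v_8] − [v_0,v_8] + [v_0,v_4],
  ∂[v_2,v_4,v_5] = [v_4,v_5] − [v_2,v_5] + [v_2,v_4].
As a 27×18 matrix over Z this has rank 18, with invariant factors (1,1,1,1,1,1,1,1,1,1,1,1,1,1,1,1,1,2).

Computing H_k = (kernel of ∂_k) / (image of ∂_{k+1}):

  H_1: rank ker ∂_1 − rank ∂_2 = (27 − 8) − 18 = 1, and ∂_2 has invariant factor 2 > 1, so H_1 = Z ⊕ Z/2Z.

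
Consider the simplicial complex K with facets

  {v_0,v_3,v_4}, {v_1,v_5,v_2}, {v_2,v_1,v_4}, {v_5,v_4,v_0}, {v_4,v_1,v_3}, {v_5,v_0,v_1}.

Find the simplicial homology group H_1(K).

We work with the vertex ordering v_0 < v_1 < v_2 < v_3 < v_4 < v_5. The simplices of K, each written with vertices in increasing order, are:

  0-simplices (6): [v_0], [v_1], [v_2], [v_3], [v_4], [v_5]
  1-simplices (12): [v_0,v_1], [v_0,v_3], [v_0,v_4], [v_0,v_5], [v_1,v_2], [v_1,v_3], [v_1,v_4], [v_1,v_5], [v_2,v_4], [v_2,v_5], [v_3,v_4], [v_4,v_5]
  2-simplices (6): [v_0,v_1,v_5], [v_0,v_3,v_4], [v_0,v_4,v_5], [v_1,v_2,v_4], [v_1,v_2,v_5], [v_1,v_3,v_4]

Hence C_0 ≅ Z^6, C_1 ≅ Z^12, C_2 ≅ Z^6.

∂_1: C_1 → C_0 is given by ∂[p,q] = [q] − [p].
This gives a 6×12 integer matrix of rank 5; reducing to Smith normal form yields diagonal entries (1,1,1,1,1).

The boundary map ∂_2: C_2 → C_1 acts by ∂[p,q,r] = [q,r] − [p,r] + [p,q]. For instance
  ∂[v_0,v_4,v_5] = [v_4,v_5] − [v_0,v_5] + [v_0,v_4],
  ∂[v_1,v_3,v_4] = [v_3,v_4] − [v_1,v_4] + [v_1,v_3].
The 12×6 boundary matrix has rank 6 and Smith normal form diag(1,1,1,1,1,1).

Now H_k = ker ∂_k / im ∂_{k+1}, so:

  H_1: rank ker ∂_1 − rank ∂_2 = (12 − 5) − 6 = 1, and the invariant factors of ∂_2 are all 1, so H_1 ≅ Z.

(K is a triangulation of the cylinder S^1 x I.)

H_1 ≅ Z.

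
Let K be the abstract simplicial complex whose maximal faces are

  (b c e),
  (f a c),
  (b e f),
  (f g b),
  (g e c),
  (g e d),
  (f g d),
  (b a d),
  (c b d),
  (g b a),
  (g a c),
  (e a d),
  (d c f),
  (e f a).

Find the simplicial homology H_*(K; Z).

H_0 ≅ Z,  H_1 ≅ Z^2,  H_2 ≅ Z.

Order the vertices as a < b < c < d < e < f < g. Listing each simplex with vertices in this order, K has dimension 2 with simplices:

  0-simplices (7): a, b, c, d, e, f, g
  1-simplices (21): ab, ac, ad, ae, af, ag, bc, bd, be, bf, bg, cd, ce, cf, cg, de, df, dg, ef, eg, fg
  2-simplices (14): abd, abg, acf, acg, ade, aef, bcd, bce, bef, bfg, cdf, ceg, deg, dfg

giving chain groups C_0 ≅ Z^7, C_1 ≅ Z^21, C_2 ≅ Z^14.

The boundary map ∂_1: C_1 → C_0 is given by ∂[p,q] = [q] − [p]. For instance
  ∂bg = g − b.
The 7×21 boundary matrix has rank 6 and Smith normal form diag(1,1,1,1,1,1).

∂_2: C_2 → C_1 acts by ∂[p,q,r] = [q,r] − [p,r] + [p,q]. For instance
  ∂bcd = cd − bd + bc,
  ∂bce = ce − be + bc.
The 21×14 boundary matrix has rank 13 and Smith normal form diag(1,1,1,1,1,1,1,1,1,1,1,1,1).

Reading off H_k = ker ∂_k / im ∂_{k+1}:

  H_0: rank C_0 − rank ∂_1 = 7 − 6 = 1, and the invariant factors of ∂_1 are all 1, so H_0 = Z.
  H_1: rank ker ∂_1 − rank ∂_2 = (21 − 6) − 13 = 2, and the invariant factors of ∂_2 are all 1, so H_1 = Z^2.
  H_2: rank ker ∂_2 − rank ∂_3 = (14 − 13) − 0 = 1, and there is no ∂_3, so H_2 = Z.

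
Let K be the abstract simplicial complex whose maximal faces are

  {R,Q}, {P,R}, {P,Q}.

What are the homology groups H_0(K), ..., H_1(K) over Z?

H_0 = Z,  H_1 = Z.

Order the vertices as P < Q < R. Listing each simplex with vertices in this order, K has dimension 1 with simplices:

  0-simplices (3): P, Q, R
  1-simplices (3): PQ, PR, QR

so the chain groups are C_0 ≅ Z^3, C_1 ≅ Z^3.

∂_1: C_1 → C_0 sends each edge [p,q] (with p < q) to q − p.
This gives a 3×3 integer matrix of rank 2; reducing to Smith normal form yields diagonal entries (1,1).

Computing H_k = (kernel of ∂_k) / (image of ∂_{k+1}):

  H_0: rank C_0 − rank ∂_1 = 3 − 2 = 1, and the invariant factors of ∂_1 are all 1, so H_0 ≅ Z.
  H_1: rank ker ∂_1 − rank ∂_2 = (3 − 2) − 0 = 1, and there is no ∂_2, so H_1 ≅ Z.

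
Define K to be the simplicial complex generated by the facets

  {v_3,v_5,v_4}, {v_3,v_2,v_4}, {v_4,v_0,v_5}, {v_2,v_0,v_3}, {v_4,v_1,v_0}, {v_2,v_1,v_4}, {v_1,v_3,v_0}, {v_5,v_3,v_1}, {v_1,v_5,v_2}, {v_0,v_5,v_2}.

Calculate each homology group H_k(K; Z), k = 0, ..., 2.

H_0 ≅ Z,  H_1 ≅ Z_2,  H_2 = 0.

Fix the vertex order v_0 < v_1 < v_2 < v_3 < v_4 < v_5 and write every simplex with vertices in increasing order. Then dim K = 2 and the simplices of K are:

  0-simplices (6): [v_0], [v_1], [v_2], [v_3], [v_4], [v_5]
  1-simplices (15): (15 of them)
  2-simplices (10): [v_0,v_1,v_3], [v_0,v_1,v_4], [v_0,v_2,v_3], [v_0,v_2,v_5], [v_0,v_4,v_5], [v_1,v_2,v_4], [v_1,v_2,v_5], [v_1,v_3,v_5], [v_2,v_3,v_4], [v_3,v_4,v_5]

giving chain groups C_0 ≅ Z^6, C_1 ≅ Z^15, C_2 ≅ Z^10.

Boundary ∂_1: C_1 → C_0 maps an edge to its endpoints' difference, ∂[p,q] = q − p.
The resulting 6×15 matrix has rank 5, and its Smith normal form has invariant factors (1,1,1,1,1).

The boundary map ∂_2: C_2 → C_1 sends each 2-simplex [p,q,r] to [q,r] − [p,r] + [p,q]. For instance
  ∂[v_1,v_2,v_5] = [v_2,v_5] − [v_1,v_5] + [v_1,v_2],
  ∂[v_0,v_2,v_5] = [v_2,v_5] − [v_0,v_5] + [v_0,v_2].
This gives a 15×10 integer matrix of rank 10; reducing to Smith normal form yields diagonal entries (1,1,1,1,1,1,1,1,1,2).

Computing H_k = (kernel of ∂_k) / (image of ∂_{k+1}):

  H_0: rank C_0 − rank ∂_1 = 6 − 5 = 1, and the invariant factors of ∂_1 are all 1, so H_0 = Z.
  H_1: rank ker ∂_1 − rank ∂_2 = (15 − 5) − 10 = 0, and ∂_2 has invariant factor 2 > 1, so H_1 = Z_2.
  H_2: rank ker ∂_2 − rank ∂_3 = (10 − 10) − 0 = 0, and there is no ∂_3, so H_2 = 0.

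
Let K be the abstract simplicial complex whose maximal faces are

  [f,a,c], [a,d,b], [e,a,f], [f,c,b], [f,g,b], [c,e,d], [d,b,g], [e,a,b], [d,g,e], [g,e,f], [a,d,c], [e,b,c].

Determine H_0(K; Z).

H_0 ≅ Z.

Take the total order a < b < c < d < e < f < g on the vertex set. Then K (dimension 2) consists of the simplices:

  0-simplices (7): a, b, c, d, e, f, g
  1-simplices (18): ab, ac, ad, ae, af, bc, bd, be, bf, bg, cd, ce, cf, de, dg, ef, eg, fg
  2-simplices (12): abd, abe, acd, acf, aef, bce, bcf, bdg, bfg, cde, deg, efg

so the chain groups are C_0 ≅ Z^7, C_1 ≅ Z^18, C_2 ≅ Z^12.

Boundary ∂_1: C_1 → C_0 is given by ∂[p,q] = [q] − [p]. For instance
  ∂ae = e − a.
The resulting 7×18 matrix has rank 6, and its Smith normal form has invariant factors (1,1,1,1,1,1).

∂_2: C_2 → C_1 sends each 2-simplex [p,q,r] to [q,r] − [p,r] + [p,q]. For instance
  ∂bfg = fg − bg + bf,
  ∂abd = bd − ad + ab.
The resulting 18×12 matrix has rank 12, and its Smith normal form has invariant factors (1,1,1,1,1,1,1,1,1,1,1,2).

From H_k ≅ ker(∂_k) / im(∂_{k+1}) we obtain:

  H_0: rank C_0 − rank ∂_1 = 7 − 6 = 1, and the invariant factors of ∂_1 are all 1, so H_0 = Z.

(K is a triangulation of the real projective plane RP^2.)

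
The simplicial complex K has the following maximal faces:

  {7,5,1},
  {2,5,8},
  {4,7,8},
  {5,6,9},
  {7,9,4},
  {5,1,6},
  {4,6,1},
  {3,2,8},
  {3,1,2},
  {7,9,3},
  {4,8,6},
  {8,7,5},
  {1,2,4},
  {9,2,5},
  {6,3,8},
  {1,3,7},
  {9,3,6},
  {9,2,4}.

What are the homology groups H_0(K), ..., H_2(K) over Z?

H_0 ≅ Z,  H_1 ≅ Z^2,  H_2 ≅ Z.

We work with the vertex ordering 1 < 2 < 3 < 4 < 5 < 6 < 7 < 8 < 9. The simplices of K, each written with vertices in increasing order, are:

  0-simplices (9): [1], [2], [3], [4], [5], [6], [7], [8], [9]
  1-simplices (27): (27 of them)
  2-simplices (18): [1,2,3], [1,2,4], [1,3,7], [1,4,6], [1,5,6], [1,5,7], [2,3,8], [2,4,9], [2,5,8], [2,5,9], [3,6,8], [3,6,9], [3,7,9], [4,6,8], [4,7,8], [4,7,9], [5,6,9], [5,7,8]

giving chain groups C_0 ≅ Z^9, C_1 ≅ Z^27, C_2 ≅ Z^18.

Boundary ∂_1: C_1 → C_0 is given by ∂[p,q] = [q] − [p]. For instance
  ∂[7,9] = [9] − [7].
As a 9×27 matrix over Z this has rank 8, with invariant factors (1,1,1,1,1,1,1,1).

∂_2: C_2 → C_1 sends each 2-simplex [p,q,r] to [q,r] − [p,r] + [p,q]. For instance
  ∂[2,5,9] = [5,9] − [2,9] + [2,5],
  ∂[1,2,3] = [2,3] − [1,3] + [1,2].
As a 27×18 matrix over Z this has rank 17, with invariant factors (1,1,1,1,1,1,1,1,1,1,1,1,1,1,1,1,1).

Reading off H_k = ker ∂_k / im ∂_{k+1}:

  H_0: rank C_0 − rank ∂_1 = 9 − 8 = 1, and the invariant factors of ∂_1 are all 1, so H_0 = Z.
  H_1: rank ker ∂_1 − rank ∂_2 = (27 − 8) − 17 = 2, and the invariant factors of ∂_2 are all 1, so H_1 = Z^2.
  H_2: rank ker ∂_2 − rank ∂_3 = (18 − 17) − 0 = 1, and there is no ∂_3, so H_2 = Z.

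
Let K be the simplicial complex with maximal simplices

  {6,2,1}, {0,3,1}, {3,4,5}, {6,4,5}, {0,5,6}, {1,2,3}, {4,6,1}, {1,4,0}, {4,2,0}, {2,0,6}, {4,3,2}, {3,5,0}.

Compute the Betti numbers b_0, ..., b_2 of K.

Fix the vertex order 0 < 1 < 2 < 3 < 4 < 5 < 6 and write every simplex with vertices in increasing order. Then dim K = 2 and the simplices of K are:

  0-simplices (7): [0], [1], [2], [3], [4], [5], [6]
  1-simplices (18): [0,1], [0,2], [0,3], [0,4], [0,5], [0,6], [1,2], [1,3], [1,4], [1,6], [2,3], [2,4], [2,6], [3,4], [3,5], [4,5], [4,6], [5,6]
  2-simplices (12): [0,1,3], [0,1,4], [0,2,4], [0,2,6], [0,3,5], [0,5,6], [1,2,3], [1,2,6], [1,4,6], [2,3,4], [3,4,5], [4,5,6]

giving chain groups C_0 ≅ Z^7, C_1 ≅ Z^18, C_2 ≅ Z^12.

The boundary map ∂_1: C_1 → C_0 sends each edge [p,q] (with p < q) to q − p.
The resulting 7×18 matrix has rank 6, and its Smith normal form has invariant factors (1,1,1,1,1,1).

∂_2: C_2 → C_1 maps a triangle to the signed sum of its edges. For instance
  ∂[1,4,6] = [4,6] − [1,6] + [1,4],
  ∂[0,2,4] = [2,4] − [0,4] + [0,2].
The resulting 18×12 matrix has rank 12, and its Smith normal form has invariant factors (1,1,1,1,1,1,1,1,1,1,1,2).

Now H_k = ker ∂_k / im ∂_{k+1}, so:

  H_0: rank C_0 − rank ∂_1 = 7 − 6 = 1, and the invariant factors of ∂_1 are all 1, so H_0 ≅ Z.
  H_1: rank ker ∂_1 − rank ∂_2 = (18 − 6) − 12 = 0, and ∂_2 has invariant factor 2 > 1, so H_1 ≅ Z/2.
  H_2: rank ker ∂_2 − rank ∂_3 = (12 − 12) − 0 = 0, and there is no ∂_3, so H_2 ≅ 0.

As a check, the Euler characteristic is 7 − 18 + 12 = 1, which agrees with 1 − 0 + 0 = 1.

Hence the Betti numbers are b_0 = 1, b_1 = 0, b_2 = 0.

b_0 = 1, b_1 = 0, b_2 = 0.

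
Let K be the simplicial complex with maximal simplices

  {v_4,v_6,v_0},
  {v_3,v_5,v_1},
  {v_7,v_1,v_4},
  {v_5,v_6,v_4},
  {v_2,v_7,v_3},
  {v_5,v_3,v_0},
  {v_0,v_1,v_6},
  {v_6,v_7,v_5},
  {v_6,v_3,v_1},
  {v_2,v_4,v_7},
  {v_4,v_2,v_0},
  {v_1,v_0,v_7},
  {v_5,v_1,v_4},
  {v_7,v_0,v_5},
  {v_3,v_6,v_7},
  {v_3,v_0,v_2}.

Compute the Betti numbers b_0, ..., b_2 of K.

b_0 = 1, b_1 = 2, b_2 = 1.

Take the total order v_0 < v_1 < v_2 < v_3 < v_4 < v_5 < v_6 < v_7 on the vertex set. Then K (dimension 2) consists of the simplices:

  0-simplices (8): [v_0], [v_1], [v_2], [v_3], [v_4], [v_5], [v_6], [v_7]
  1-simplices (24): (24 of them)
  2-simplices (16): (16 of them)

Hence C_0 ≅ Z^8, C_1 ≅ Z^24, C_2 ≅ Z^16.

Boundary ∂_1: C_1 → C_0 maps an edge to its endpoints' difference, ∂[p,q] = q − p.
As a 8×24 matrix over Z this has rank 7, with invariant factors (1,1,1,1,1,1,1).

The boundary map ∂_2: C_2 → C_1 sends each 2-simplex [p,q,r] to [q,r] − [p,r] + [p,q]. For instance
  ∂[v_0,v_5,v_7] = [v_5,v_7] − [v_0,v_7] + [v_0,v_5],
  ∂[v_2,v_4,v_7] = [v_4,v_7] − [v_2,v_7] + [v_2,v_4].
As a 24×16 matrix over Z this has rank 15, with invariant factors (1,1,1,1,1,1,1,1,1,1,1,1,1,1,1).

From H_k ≅ ker(∂_k) / im(∂_{k+1}) we obtain:

  H_0: rank C_0 − rank ∂_1 = 8 − 7 = 1, and the invariant factors of ∂_1 are all 1, so H_0 ≅ Z.
  H_1: rank ker ∂_1 − rank ∂_2 = (24 − 7) − 15 = 2, and the invariant factors of ∂_2 are all 1, so H_1 ≅ Z^2.
  H_2: rank ker ∂_2 − rank ∂_3 = (16 − 15) − 0 = 1, and there is no ∂_3, so H_2 ≅ Z.

(K is a triangulation of the torus T^2.)

Hence the Betti numbers are b_0 = 1, b_1 = 2, b_2 = 1.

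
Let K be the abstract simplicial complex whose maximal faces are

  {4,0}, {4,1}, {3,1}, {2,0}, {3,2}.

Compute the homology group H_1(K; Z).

H_1 = Z.

Take the total order 0 < 1 < 2 < 3 < 4 on the vertex set. Then K (dimension 1) consists of the simplices:

  0-simplices (5): [0], [1], [2], [3], [4]
  1-simplices (5): [0,2], [0,4], [1,3], [1,4], [2,3]

giving chain groups C_0 ≅ Z^5, C_1 ≅ Z^5.

The boundary map ∂_1: C_1 → C_0 is given by ∂[p,q] = [q] − [p].
As a 5×5 matrix over Z this has rank 4, with invariant factors (1,1,1,1).

Computing H_k = (kernel of ∂_k) / (image of ∂_{k+1}):

  H_1: rank ker ∂_1 − rank ∂_2 = (5 − 4) − 0 = 1, and there is no ∂_2, so H_1 = Z.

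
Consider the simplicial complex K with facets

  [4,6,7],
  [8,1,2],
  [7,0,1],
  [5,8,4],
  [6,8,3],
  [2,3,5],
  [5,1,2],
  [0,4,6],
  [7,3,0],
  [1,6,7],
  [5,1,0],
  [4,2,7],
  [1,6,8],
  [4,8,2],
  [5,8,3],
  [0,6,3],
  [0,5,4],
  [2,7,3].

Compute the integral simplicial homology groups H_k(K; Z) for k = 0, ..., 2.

H_0 ≅ Z,  H_1 ≅ Z ⊕ Z/2,  H_2 = 0.

K has 9 vertices, 27 edges, 18 triangles.
rank ∂_0 = 0, rank ∂_1 = 8 ⇒ b_0 = 9 − 0 − 8 = 1; all invariant factors of ∂_1 are 1 so no torsion. So H_0 ≅ Z.
rank ∂_1 = 8, rank ∂_2 = 18 ⇒ b_1 = 27 − 8 − 18 = 1; ∂_2 has invariant factor(s) [2] giving torsion. So H_1 ≅ Z ⊕ Z/2.
rank ∂_2 = 18, rank ∂_3 = 0 ⇒ b_2 = 18 − 18 − 0 = 0. So H_2 ≅ 0.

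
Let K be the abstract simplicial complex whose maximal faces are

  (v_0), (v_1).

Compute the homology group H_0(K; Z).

H_0 = Z^2.

Fix the vertex order v_0 < v_1 and write every simplex with vertices in increasing order. Then dim K = 0 and the simplices of K are:

  0-simplices (2): [v_0], [v_1]

giving chain groups C_0 ≅ Z^2.

Computing H_k = (kernel of ∂_k) / (image of ∂_{k+1}):

  H_0: rank C_0 − rank ∂_1 = 2 − 0 = 2, and there is no ∂_1, so H_0 ≅ Z^2.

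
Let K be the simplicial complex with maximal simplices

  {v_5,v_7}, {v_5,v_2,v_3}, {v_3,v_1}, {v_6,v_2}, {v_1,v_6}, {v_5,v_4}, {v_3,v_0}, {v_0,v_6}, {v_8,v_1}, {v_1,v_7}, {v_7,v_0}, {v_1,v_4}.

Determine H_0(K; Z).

H_0 ≅ Z.

We work with the vertex ordering v_0 < v_1 < v_2 < v_3 < v_4 < v_5 < v_6 < v_7 < v_8. The simplices of K, each written with vertices in increasing order, are:

  0-simplices (9): [v_0], [v_1], [v_2], [v_3], [v_4], [v_5], [v_6], [v_7], [v_8]
  1-simplices (14): [v_0,v_3], [v_0,v_6], [v_0,v_7], [v_1,v_3], [v_1,v_4], [v_1,v_6], [v_1,v_7], [v_1,v_8], [v_2,v_3], [v_2,v_5], [v_2,v_6], [v_3,v_5], [v_4,v_5], [v_5,v_7]
  2-simplices (1): [v_2,v_3,v_5]

giving chain groups C_0 ≅ Z^9, C_1 ≅ Z^14, C_2 ≅ Z^1.

Boundary ∂_1: C_1 → C_0 maps an edge to its endpoints' difference, ∂[p,q] = q − p.
The 9×14 boundary matrix has rank 8 and Smith normal form diag(1,1,1,1,1,1,1,1).

∂_2: C_2 → C_1 acts by ∂[p,q,r] = [q,r] − [p,r] + [p,q]. For instance
  ∂[v_2,v_3,v_5] = [v_3,v_5] − [v_2,v_5] + [v_2,v_3].
This gives a 14×1 integer matrix of rank 1; reducing to Smith normal form yields diagonal entries (1).

Computing H_k = (kernel of ∂_k) / (image of ∂_{k+1}):

  H_0: rank C_0 − rank ∂_1 = 9 − 8 = 1, and the invariant factors of ∂_1 are all 1, so H_0 = Z.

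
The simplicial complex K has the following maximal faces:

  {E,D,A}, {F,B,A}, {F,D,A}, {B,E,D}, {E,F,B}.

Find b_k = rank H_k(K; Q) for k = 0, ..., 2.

Take the total order A < B < D < E < F on the vertex set. Then K (dimension 2) consists of the simplices:

  0-simplices (5): A, B, D, E, F
  1-simplices (10): AB, AD, AE, AF, BD, BE, BF, DE, DF, EF
  2-simplices (5): ABF, ADE, ADF, BDE, BEF

so the chain groups are C_0 ≅ Z^5, C_1 ≅ Z^10, C_2 ≅ Z^5.

The boundary map ∂_1: C_1 → C_0 is given by ∂[p,q] = [q] − [p]. For instance
  ∂EF = F − E.
This gives a 5×10 integer matrix of rank 4; reducing to Smith normal form yields diagonal entries (1,1,1,1).

∂_2: C_2 → C_1 sends each 2-simplex [p,q,r] to [q,r] − [p,r] + [p,q]. For instance
  ∂ABF = BF − AF + AB,
  ∂BEF = EF − BF + BE.
As a 10×5 matrix over Z this has rank 5, with invariant factors (1,1,1,1,1).

Reading off H_k = ker ∂_k / im ∂_{k+1}:

  H_0: rank C_0 − rank ∂_1 = 5 − 4 = 1, and the invariant factors of ∂_1 are all 1, so H_0 ≅ Z.
  H_1: rank ker ∂_1 − rank ∂_2 = (10 − 4) − 5 = 1, and the invariant factors of ∂_2 are all 1, so H_1 ≅ Z.
  H_2: rank ker ∂_2 − rank ∂_3 = (5 − 5) − 0 = 0, and there is no ∂_3, so H_2 ≅ 0.

(K is a triangulation of the Möbius band.)

Hence the Betti numbers are b_0 = 1, b_1 = 1, b_2 = 0.

b_0 = 1, b_1 = 1, b_2 = 0.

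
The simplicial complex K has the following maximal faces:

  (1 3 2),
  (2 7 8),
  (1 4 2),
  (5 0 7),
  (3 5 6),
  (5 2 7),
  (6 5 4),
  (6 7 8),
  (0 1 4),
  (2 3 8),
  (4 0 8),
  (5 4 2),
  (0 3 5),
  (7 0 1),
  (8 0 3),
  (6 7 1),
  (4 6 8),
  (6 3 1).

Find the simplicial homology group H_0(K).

H_0 ≅ Z.

Take the total order 0 < 1 < 2 < 3 < 4 < 5 < 6 < 7 < 8 on the vertex set. Then K (dimension 2) consists of the simplices:

  0-simplices (9): [0], [1], [2], [3], [4], [5], [6], [7], [8]
  1-simplices (27): (27 of them)
  2-simplices (18): [0,1,4], [0,1,7], [0,3,5], [0,3,8], [0,4,8], [0,5,7], [1,2,3], [1,2,4], [1,3,6], [1,6,7], [2,3,8], [2,4,5], [2,5,7], [2,7,8], [3,5,6], [4,5,6], [4,6,8], [6,7,8]

so the chain groups are C_0 ≅ Z^9, C_1 ≅ Z^27, C_2 ≅ Z^18.

The boundary map ∂_1: C_1 → C_0 is given by ∂[p,q] = [q] − [p]. For instance
  ∂[0,8] = [8] − [0].
As a 9×27 matrix over Z this has rank 8, with invariant factors (1,1,1,1,1,1,1,1).

Boundary ∂_2: C_2 → C_1 sends each 2-simplex [p,q,r] to [q,r] − [p,r] + [p,q]. For instance
  ∂[2,5,7] = [5,7] − [2,7] + [2,5],
  ∂[2,4,5] = [4,5] − [2,5] + [2,4].
The resulting 27×18 matrix has rank 17, and its Smith normal form has invariant factors (1,1,1,1,1,1,1,1,1,1,1,1,1,1,1,1,1).

Now H_k = ker ∂_k / im ∂_{k+1}, so:

  H_0: rank C_0 − rank ∂_1 = 9 − 8 = 1, and the invariant factors of ∂_1 are all 1, so H_0 = Z.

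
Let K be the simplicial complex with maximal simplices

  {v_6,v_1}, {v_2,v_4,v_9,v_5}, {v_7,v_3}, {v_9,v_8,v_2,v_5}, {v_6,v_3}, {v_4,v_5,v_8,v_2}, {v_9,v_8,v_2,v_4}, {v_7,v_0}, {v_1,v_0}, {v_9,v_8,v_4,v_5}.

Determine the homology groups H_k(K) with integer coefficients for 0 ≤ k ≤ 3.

Fix the vertex order v_0 < v_1 < v_2 < v_3 < v_4 < v_5 < v_6 < v_7 < v_8 < v_9 and write every simplex with vertices in increasing order. Then dim K = 3 and the simplices of K are:

  0-simplices (10): [v_0], [v_1], [v_2], [v_3], [v_4], [v_5], [v_6], [v_7], [v_8], [v_9]
  1-simplices (15): (15 of them)
  2-simplices (10): [v_2,v_4,v_5], [v_2,v_4,v_8], [v_2,v_4,v_9], [v_2,v_5,v_8], [v_2,v_5,v_9], [v_2,v_8,v_9], [v_4,v_5,v_8], [v_4,v_5,v_9], [v_4,v_8,v_9], [v_5,v_8,v_9]
  3-simplices (5): [v_2,v_4,v_5,v_8], [v_2,v_4,v_5,v_9], [v_2,v_4,v_8,v_9], [v_2,v_5,v_8,v_9], [v_4,v_5,v_8,v_9]

so the chain groups are C_0 ≅ Z^10, C_1 ≅ Z^15, C_2 ≅ Z^10, C_3 ≅ Z^5.

∂_1: C_1 → C_0 maps an edge to its endpoints' difference, ∂[p,q] = q − p.
The resulting 10×15 matrix has rank 8, and its Smith normal form has invariant factors (1,1,1,1,1,1,1,1).

Boundary ∂_2: C_2 → C_1 sends each 2-simplex [p,q,r] to [q,r] − [p,r] + [p,q]. For instance
  ∂[v_4,v_8,v_9] = [v_8,v_9] − [v_4,v_9] + [v_4,v_8],
  ∂[v_2,v_4,v_5] = [v_4,v_5] − [v_2,v_5] + [v_2,v_4].
As a 15×10 matrix over Z this has rank 6, with invariant factors (1,1,1,1,1,1).

Boundary ∂_3: C_3 → C_2 sends each 3-simplex σ to the alternating sum Σ_i (−1)^i (σ with its i-th vertex removed). For instance
  ∂[v_2,v_4,v_8,v_9] = [v_4,v_8,v_9] − [v_2,v_8,v_9] + [v_2,v_4,v_9] − [v_2,v_4,v_8],
  ∂[v_2,v_5,v_8,v_9] = [v_5,v_8,v_9] − [v_2,v_8,v_9] + [v_2,v_5,v_9] − [v_2,v_5,v_8].
As a 10×5 matrix over Z this has rank 4, with invariant factors (1,1,1,1).

From H_k ≅ ker(∂_k) / im(∂_{k+1}) we obtain:

  H_0: rank C_0 − rank ∂_1 = 10 − 8 = 2, and the invariant factors of ∂_1 are all 1, so H_0 ≅ Z^2.
  H_1: rank ker ∂_1 − rank ∂_2 = (15 − 8) − 6 = 1, and the invariant factors of ∂_2 are all 1, so H_1 ≅ Z.
  H_2: rank ker ∂_2 − rank ∂_3 = (10 − 6) − 4 = 0, and the invariant factors of ∂_3 are all 1, so H_2 ≅ 0.
  H_3: rank ker ∂_3 − rank ∂_4 = (5 − 4) − 0 = 1, and there is no ∂_4, so H_3 ≅ Z.

H_0 = Z^2,  H_1 = Z,  H_2 = 0,  H_3 = Z.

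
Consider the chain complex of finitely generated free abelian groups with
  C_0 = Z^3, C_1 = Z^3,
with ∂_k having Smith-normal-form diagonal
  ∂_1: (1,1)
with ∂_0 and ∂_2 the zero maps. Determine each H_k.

H_0: b_0 = 3 − 0 − 2 = 1; torsion from ∂_1 factors > 1: none. So H_0 ≅ Z.
H_1: b_1 = 3 − 2 − 0 = 1; torsion from ∂_2 factors > 1: none. So H_1 ≅ Z.

H_0 ≅ Z,  H_1 ≅ Z.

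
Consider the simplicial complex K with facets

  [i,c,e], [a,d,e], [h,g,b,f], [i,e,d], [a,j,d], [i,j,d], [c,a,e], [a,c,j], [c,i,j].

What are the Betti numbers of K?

b_0 = 2, b_1 = 0, b_2 = 1, b_3 = 0.

Fix the vertex order a < b < c < d < e < f < g < h < i < j and write every simplex with vertices in increasing order. Then dim K = 3 and the simplices of K are:

  0-simplices (10): a, b, c, d, e, f, g, h, i, j
  1-simplices (18): ac, ad, ae, aj, bf, bg, bh, ce, ci, cj, de, di, dj, ei, fg, fh, gh, ij
  2-simplices (12): ace, acj, ade, adj, bfg, bfh, bgh, cei, cij, dei, dij, fgh
  3-simplices (1): bfgh

Hence C_0 ≅ Z^10, C_1 ≅ Z^18, C_2 ≅ Z^12, C_3 ≅ Z^1.

∂_1: C_1 → C_0 sends each edge [p,q] (with p < q) to q − p. For instance
  ∂fg = g − f.
As a 10×18 matrix over Z this has rank 8, with invariant factors (1,1,1,1,1,1,1,1).

The boundary map ∂_2: C_2 → C_1 sends each 2-simplex [p,q,r] to [q,r] − [p,r] + [p,q]. For instance
  ∂adj = dj − aj + ad,
  ∂ade = de − ae + ad.
As a 18×12 matrix over Z this has rank 10, with invariant factors (1,1,1,1,1,1,1,1,1,1).

The boundary map ∂_3: C_3 → C_2 sends each 3-simplex σ to the alternating sum Σ_i (−1)^i (σ with its i-th vertex removed). For instance
  ∂bfgh = fgh − bgh + bfh − bfg.
The 12×1 boundary matrix has rank 1 and Smith normal form diag(1).

From H_k ≅ ker(∂_k) / im(∂_{k+1}) we obtain:

  H_0: rank C_0 − rank ∂_1 = 10 − 8 = 2, and the invariant factors of ∂_1 are all 1, so H_0 ≅ Z^2.
  H_1: rank ker ∂_1 − rank ∂_2 = (18 − 8) − 10 = 0, and the invariant factors of ∂_2 are all 1, so H_1 ≅ 0.
  H_2: rank ker ∂_2 − rank ∂_3 = (12 − 10) − 1 = 1, and the invariant factors of ∂_3 are all 1, so H_2 ≅ Z.
  H_3: rank ker ∂_3 − rank ∂_4 = (1 − 1) − 0 = 0, and there is no ∂_4, so H_3 ≅ 0.

Hence the Betti numbers are b_0 = 2, b_1 = 0, b_2 = 1, b_3 = 0.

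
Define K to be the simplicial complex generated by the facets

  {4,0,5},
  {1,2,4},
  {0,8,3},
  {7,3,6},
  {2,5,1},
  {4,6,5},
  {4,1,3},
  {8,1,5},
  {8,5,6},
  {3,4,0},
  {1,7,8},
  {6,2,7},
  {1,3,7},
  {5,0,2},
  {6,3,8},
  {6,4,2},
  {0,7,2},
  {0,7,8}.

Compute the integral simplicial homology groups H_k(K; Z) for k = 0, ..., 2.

Order the vertices as 0 < 1 < 2 < 3 < 4 < 5 < 6 < 7 < 8. Listing each simplex with vertices in this order, K has dimension 2 with simplices:

  0-simplices (9): [0], [1], [2], [3], [4], [5], [6], [7], [8]
  1-simplices (27): (27 of them)
  2-simplices (18): [0,2,5], [0,2,7], [0,3,4], [0,3,8], [0,4,5], [0,7,8], [1,2,4], [1,2,5], [1,3,4], [1,3,7], [1,5,8], [1,7,8], [2,4,6], [2,6,7], [3,6,7], [3,6,8], [4,5,6], [5,6,8]

Hence C_0 ≅ Z^9, C_1 ≅ Z^27, C_2 ≅ Z^18.

Boundary ∂_1: C_1 → C_0 sends each edge [p,q] (with p < q) to q − p. For instance
  ∂[5,8] = [8] − [5].
The 9×27 boundary matrix has rank 8 and Smith normal form diag(1,1,1,1,1,1,1,1).

∂_2: C_2 → C_1 acts by ∂[p,q,r] = [q,r] − [p,r] + [p,q]. For instance
  ∂[0,4,5] = [4,5] − [0,5] + [0,4],
  ∂[1,5,8] = [5,8] − [1,8] + [1,5].
The 27×18 boundary matrix has rank 18 and Smith normal form diag(1,1,1,1,1,1,1,1,1,1,1,1,1,1,1,1,1,2).

Computing H_k = (kernel of ∂_k) / (image of ∂_{k+1}):

  H_0: rank C_0 − rank ∂_1 = 9 − 8 = 1, and the invariant factors of ∂_1 are all 1, so H_0 = Z.
  H_1: rank ker ∂_1 − rank ∂_2 = (27 − 8) − 18 = 1, and ∂_2 has invariant factor 2 > 1, so H_1 = Z ⊕ Z/2Z.
  H_2: rank ker ∂_2 − rank ∂_3 = (18 − 18) − 0 = 0, and there is no ∂_3, so H_2 = 0.

H_0 ≅ Z,  H_1 ≅ Z ⊕ Z/2Z,  H_2 = 0.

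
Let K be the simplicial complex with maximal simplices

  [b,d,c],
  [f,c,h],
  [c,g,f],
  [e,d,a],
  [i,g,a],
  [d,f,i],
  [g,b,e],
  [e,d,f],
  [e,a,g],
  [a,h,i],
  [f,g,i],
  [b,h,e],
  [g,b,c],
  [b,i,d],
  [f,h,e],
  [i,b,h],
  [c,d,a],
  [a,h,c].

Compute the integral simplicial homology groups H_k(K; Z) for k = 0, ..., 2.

Take the total order a < b < c < d < e < f < g < h < i on the vertex set. Then K (dimension 2) consists of the simplices:

  0-simplices (9): a, b, c, d, e, f, g, h, i
  1-simplices (27): ac, ad, ae, ag, ah, ai, bc, bd, be, bg, bh, bi, cd, cf, cg, ch, de, df, di, ef, eg, eh, fg, fh, fi, gi, hi
  2-simplices (18): acd, ach, ade, aeg, agi, ahi, bcd, bcg, bdi, beg, beh, bhi, cfg, cfh, def, dfi, efh, fgi

so the chain groups are C_0 ≅ Z^9, C_1 ≅ Z^27, C_2 ≅ Z^18.

The boundary map ∂_1: C_1 → C_0 is given by ∂[p,q] = [q] − [p]. For instance
  ∂ah = h − a.
The resulting 9×27 matrix has rank 8, and its Smith normal form has invariant factors (1,1,1,1,1,1,1,1).

∂_2: C_2 → C_1 acts by ∂[p,q,r] = [q,r] − [p,r] + [p,q]. For instance
  ∂dfi = fi − di + df,
  ∂ach = ch − ah + ac.
As a 27×18 matrix over Z this has rank 17, with invariant factors (1,1,1,1,1,1,1,1,1,1,1,1,1,1,1,1,1).

From H_k ≅ ker(∂_k) / im(∂_{k+1}) we obtain:

  H_0: rank C_0 − rank ∂_1 = 9 − 8 = 1, and the invariant factors of ∂_1 are all 1, so H_0 ≅ Z.
  H_1: rank ker ∂_1 − rank ∂_2 = (27 − 8) − 17 = 2, and the invariant factors of ∂_2 are all 1, so H_1 ≅ Z^2.
  H_2: rank ker ∂_2 − rank ∂_3 = (18 − 17) − 0 = 1, and there is no ∂_3, so H_2 ≅ Z.

H_0 ≅ Z,  H_1 ≅ Z^2,  H_2 ≅ Z.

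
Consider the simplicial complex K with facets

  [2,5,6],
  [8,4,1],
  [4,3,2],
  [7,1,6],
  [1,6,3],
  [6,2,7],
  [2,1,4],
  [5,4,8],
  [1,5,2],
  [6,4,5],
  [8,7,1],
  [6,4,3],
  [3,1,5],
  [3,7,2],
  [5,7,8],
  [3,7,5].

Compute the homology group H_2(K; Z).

H_2 ≅ Z.

Take the total order 1 < 2 < 3 < 4 < 5 < 6 < 7 < 8 on the vertex set. Then K (dimension 2) consists of the simplices:

  0-simplices (8): [1], [2], [3], [4], [5], [6], [7], [8]
  1-simplices (24): (24 of them)
  2-simplices (16): [1,2,4], [1,2,5], [1,3,5], [1,3,6], [1,4,8], [1,6,7], [1,7,8], [2,3,4], [2,3,7], [2,5,6], [2,6,7], [3,4,6], [3,5,7], [4,5,6], [4,5,8], [5,7,8]

so the chain groups are C_0 ≅ Z^8, C_1 ≅ Z^24, C_2 ≅ Z^16.

The boundary map ∂_1: C_1 → C_0 sends each edge [p,q] (with p < q) to q − p. For instance
  ∂[3,4] = [4] − [3].
The resulting 8×24 matrix has rank 7, and its Smith normal form has invariant factors (1,1,1,1,1,1,1).

The boundary map ∂_2: C_2 → C_1 maps a triangle to the signed sum of its edges. For instance
  ∂[2,3,4] = [3,4] − [2,4] + [2,3],
  ∂[1,2,4] = [2,4] − [1,4] + [1,2].
The 24×16 boundary matrix has rank 15 and Smith normal form diag(1,1,1,1,1,1,1,1,1,1,1,1,1,1,1).

From H_k ≅ ker(∂_k) / im(∂_{k+1}) we obtain:

  H_2: rank ker ∂_2 − rank ∂_3 = (16 − 15) − 0 = 1, and there is no ∂_3, so H_2 = Z.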